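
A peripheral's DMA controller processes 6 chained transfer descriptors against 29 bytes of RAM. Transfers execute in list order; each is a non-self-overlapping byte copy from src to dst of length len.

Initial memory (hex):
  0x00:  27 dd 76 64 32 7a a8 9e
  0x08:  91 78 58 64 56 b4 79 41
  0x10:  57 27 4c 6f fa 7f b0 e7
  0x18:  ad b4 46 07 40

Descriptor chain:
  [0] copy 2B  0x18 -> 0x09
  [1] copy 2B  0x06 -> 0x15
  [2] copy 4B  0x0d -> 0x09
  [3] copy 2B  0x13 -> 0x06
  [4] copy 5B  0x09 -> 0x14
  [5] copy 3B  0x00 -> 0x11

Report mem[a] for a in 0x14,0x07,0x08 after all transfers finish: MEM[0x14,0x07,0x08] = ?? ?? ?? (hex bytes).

#0 dst[0x09+2] := {0xad,0xb4}
#1 dst[0x15+2] := {0xa8,0x9e}
#2 dst[0x09+4] := {0xb4,0x79,0x41,0x57}
#3 dst[0x06+2] := {0x6f,0xfa}
#4 dst[0x14+5] := {0xb4,0x79,0x41,0x57,0xb4}
#5 dst[0x11+3] := {0x27,0xdd,0x76}
query mem[0x14]=0xb4, mem[0x07]=0xfa, mem[0x08]=0x91

MEM[0x14,0x07,0x08] = b4 fa 91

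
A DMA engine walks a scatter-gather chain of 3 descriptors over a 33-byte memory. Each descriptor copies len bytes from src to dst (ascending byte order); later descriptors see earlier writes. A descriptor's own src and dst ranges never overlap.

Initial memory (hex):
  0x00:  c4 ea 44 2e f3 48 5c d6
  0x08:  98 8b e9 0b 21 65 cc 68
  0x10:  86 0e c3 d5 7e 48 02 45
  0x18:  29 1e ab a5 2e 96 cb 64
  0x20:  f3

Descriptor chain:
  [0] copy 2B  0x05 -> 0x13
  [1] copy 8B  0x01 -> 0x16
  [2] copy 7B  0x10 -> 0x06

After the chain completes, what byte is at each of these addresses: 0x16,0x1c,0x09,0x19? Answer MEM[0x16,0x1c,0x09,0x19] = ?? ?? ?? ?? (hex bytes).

#0 dst[0x13+2] := {0x48,0x5c}
#1 dst[0x16+8] := {0xea,0x44,0x2e,0xf3,0x48,0x5c,0xd6,0x98}
#2 dst[0x06+7] := {0x86,0x0e,0xc3,0x48,0x5c,0x48,0xea}
query mem[0x16]=0xea, mem[0x1c]=0xd6, mem[0x09]=0x48, mem[0x19]=0xf3

MEM[0x16,0x1c,0x09,0x19] = ea d6 48 f3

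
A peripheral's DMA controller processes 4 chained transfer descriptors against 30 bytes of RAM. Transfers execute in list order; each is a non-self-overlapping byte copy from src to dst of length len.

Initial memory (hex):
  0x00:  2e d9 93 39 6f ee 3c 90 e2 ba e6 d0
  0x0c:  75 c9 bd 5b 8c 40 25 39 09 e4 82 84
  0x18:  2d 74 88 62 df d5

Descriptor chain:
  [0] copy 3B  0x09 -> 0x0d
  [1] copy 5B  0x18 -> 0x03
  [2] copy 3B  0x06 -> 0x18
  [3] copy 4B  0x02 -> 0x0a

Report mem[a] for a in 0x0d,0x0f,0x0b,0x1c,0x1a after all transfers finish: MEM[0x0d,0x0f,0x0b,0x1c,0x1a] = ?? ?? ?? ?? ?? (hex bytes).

MEM[0x0d,0x0f,0x0b,0x1c,0x1a] = 88 d0 2d df e2

D0: mem[0x0d..0x0f] <- [ba e6 d0]
D1: mem[0x03..0x07] <- [2d 74 88 62 df]
D2: mem[0x18..0x1a] <- [62 df e2]
D3: mem[0x0a..0x0d] <- [93 2d 74 88]
query mem[0x0d]=0x88, mem[0x0f]=0xd0, mem[0x0b]=0x2d, mem[0x1c]=0xdf, mem[0x1a]=0xe2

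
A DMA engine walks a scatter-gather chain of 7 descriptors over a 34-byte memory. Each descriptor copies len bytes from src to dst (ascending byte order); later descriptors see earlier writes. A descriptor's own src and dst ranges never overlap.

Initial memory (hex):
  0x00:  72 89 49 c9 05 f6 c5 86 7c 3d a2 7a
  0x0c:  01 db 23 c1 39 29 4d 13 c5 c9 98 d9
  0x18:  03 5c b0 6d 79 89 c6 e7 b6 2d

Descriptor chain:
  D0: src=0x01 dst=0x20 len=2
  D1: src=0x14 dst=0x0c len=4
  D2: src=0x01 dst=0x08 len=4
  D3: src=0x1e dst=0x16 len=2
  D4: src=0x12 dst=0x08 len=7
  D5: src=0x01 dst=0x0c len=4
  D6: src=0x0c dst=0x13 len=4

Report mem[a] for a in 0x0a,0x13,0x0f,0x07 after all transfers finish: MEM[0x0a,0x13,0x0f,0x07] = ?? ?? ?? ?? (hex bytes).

  after D0: wrote 2B at 0x20 = 8949
  after D1: wrote 4B at 0x0c = c5c998d9
  after D2: wrote 4B at 0x08 = 8949c905
  after D3: wrote 2B at 0x16 = c6e7
  after D4: wrote 7B at 0x08 = 4d13c5c9c6e703
  after D5: wrote 4B at 0x0c = 8949c905
  after D6: wrote 4B at 0x13 = 8949c905
query mem[0x0a]=0xc5, mem[0x13]=0x89, mem[0x0f]=0x05, mem[0x07]=0x86

MEM[0x0a,0x13,0x0f,0x07] = c5 89 05 86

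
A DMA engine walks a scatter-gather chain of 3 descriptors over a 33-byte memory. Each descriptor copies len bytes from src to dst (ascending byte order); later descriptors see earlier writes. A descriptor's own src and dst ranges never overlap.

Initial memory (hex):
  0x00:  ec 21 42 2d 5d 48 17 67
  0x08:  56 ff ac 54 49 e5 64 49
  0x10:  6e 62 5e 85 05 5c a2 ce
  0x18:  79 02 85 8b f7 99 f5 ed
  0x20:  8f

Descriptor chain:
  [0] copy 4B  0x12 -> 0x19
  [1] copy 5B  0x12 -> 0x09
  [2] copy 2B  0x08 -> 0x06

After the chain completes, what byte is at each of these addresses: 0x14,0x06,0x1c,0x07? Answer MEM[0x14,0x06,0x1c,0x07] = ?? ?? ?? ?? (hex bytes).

  after D0: wrote 4B at 0x19 = 5e85055c
  after D1: wrote 5B at 0x09 = 5e85055ca2
  after D2: wrote 2B at 0x06 = 565e
query mem[0x14]=0x05, mem[0x06]=0x56, mem[0x1c]=0x5c, mem[0x07]=0x5e

MEM[0x14,0x06,0x1c,0x07] = 05 56 5c 5e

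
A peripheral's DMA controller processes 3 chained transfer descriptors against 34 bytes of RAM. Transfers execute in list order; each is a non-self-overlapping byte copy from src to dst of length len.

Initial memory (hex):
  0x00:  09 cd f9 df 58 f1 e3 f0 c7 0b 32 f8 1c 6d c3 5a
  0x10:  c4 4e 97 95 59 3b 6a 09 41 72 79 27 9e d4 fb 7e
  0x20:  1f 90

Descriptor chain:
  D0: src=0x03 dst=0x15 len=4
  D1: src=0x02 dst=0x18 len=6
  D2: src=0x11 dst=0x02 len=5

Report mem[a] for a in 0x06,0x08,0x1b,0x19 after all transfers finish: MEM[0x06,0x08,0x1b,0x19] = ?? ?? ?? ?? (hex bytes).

MEM[0x06,0x08,0x1b,0x19] = df c7 f1 df

[0] 0x03->0x15 len=4 : df 58 f1 e3
[1] 0x02->0x18 len=6 : f9 df 58 f1 e3 f0
[2] 0x11->0x02 len=5 : 4e 97 95 59 df
query mem[0x06]=0xdf, mem[0x08]=0xc7, mem[0x1b]=0xf1, mem[0x19]=0xdf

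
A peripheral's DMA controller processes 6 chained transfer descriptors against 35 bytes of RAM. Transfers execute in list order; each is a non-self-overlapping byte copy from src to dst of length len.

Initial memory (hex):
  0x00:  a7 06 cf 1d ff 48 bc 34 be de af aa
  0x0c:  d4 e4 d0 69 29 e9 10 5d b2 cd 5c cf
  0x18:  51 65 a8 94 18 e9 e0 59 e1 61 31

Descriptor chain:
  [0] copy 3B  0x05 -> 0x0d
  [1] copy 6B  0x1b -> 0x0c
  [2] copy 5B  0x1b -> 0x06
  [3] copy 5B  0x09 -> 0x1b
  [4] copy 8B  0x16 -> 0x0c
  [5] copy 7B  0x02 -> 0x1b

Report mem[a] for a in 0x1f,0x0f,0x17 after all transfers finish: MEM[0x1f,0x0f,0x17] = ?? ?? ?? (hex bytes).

  after D0: wrote 3B at 0x0d = 48bc34
  after D1: wrote 6B at 0x0c = 9418e9e059e1
  after D2: wrote 5B at 0x06 = 9418e9e059
  after D3: wrote 5B at 0x1b = e059aa9418
  after D4: wrote 8B at 0x0c = 5ccf5165a8e059aa
  after D5: wrote 7B at 0x1b = cf1dff489418e9
query mem[0x1f]=0x94, mem[0x0f]=0x65, mem[0x17]=0xcf

MEM[0x1f,0x0f,0x17] = 94 65 cf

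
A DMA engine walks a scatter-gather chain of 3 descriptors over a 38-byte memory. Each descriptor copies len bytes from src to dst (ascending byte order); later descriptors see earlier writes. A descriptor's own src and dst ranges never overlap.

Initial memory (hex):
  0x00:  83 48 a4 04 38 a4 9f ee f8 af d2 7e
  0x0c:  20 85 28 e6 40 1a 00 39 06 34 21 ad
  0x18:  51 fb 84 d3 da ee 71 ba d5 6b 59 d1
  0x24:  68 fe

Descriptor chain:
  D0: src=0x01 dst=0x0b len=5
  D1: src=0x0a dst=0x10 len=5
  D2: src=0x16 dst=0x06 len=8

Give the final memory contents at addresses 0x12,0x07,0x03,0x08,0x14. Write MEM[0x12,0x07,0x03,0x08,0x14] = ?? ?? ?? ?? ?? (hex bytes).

D0: mem[0x0b..0x0f] <- [48 a4 04 38 a4]
D1: mem[0x10..0x14] <- [d2 48 a4 04 38]
D2: mem[0x06..0x0d] <- [21 ad 51 fb 84 d3 da ee]
query mem[0x12]=0xa4, mem[0x07]=0xad, mem[0x03]=0x04, mem[0x08]=0x51, mem[0x14]=0x38

MEM[0x12,0x07,0x03,0x08,0x14] = a4 ad 04 51 38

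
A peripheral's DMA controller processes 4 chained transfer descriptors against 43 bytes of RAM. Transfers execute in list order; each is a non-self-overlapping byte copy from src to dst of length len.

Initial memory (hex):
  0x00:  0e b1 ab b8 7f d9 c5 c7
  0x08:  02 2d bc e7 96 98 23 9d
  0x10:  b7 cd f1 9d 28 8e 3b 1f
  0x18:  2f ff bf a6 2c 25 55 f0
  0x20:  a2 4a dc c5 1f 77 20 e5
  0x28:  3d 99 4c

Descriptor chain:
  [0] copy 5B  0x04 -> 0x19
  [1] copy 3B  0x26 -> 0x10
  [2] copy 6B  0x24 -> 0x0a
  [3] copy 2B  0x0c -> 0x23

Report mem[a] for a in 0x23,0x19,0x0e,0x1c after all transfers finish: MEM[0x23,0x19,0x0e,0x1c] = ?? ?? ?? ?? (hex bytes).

MEM[0x23,0x19,0x0e,0x1c] = 20 7f 3d c7

#0 dst[0x19+5] := {0x7f,0xd9,0xc5,0xc7,0x02}
#1 dst[0x10+3] := {0x20,0xe5,0x3d}
#2 dst[0x0a+6] := {0x1f,0x77,0x20,0xe5,0x3d,0x99}
#3 dst[0x23+2] := {0x20,0xe5}
query mem[0x23]=0x20, mem[0x19]=0x7f, mem[0x0e]=0x3d, mem[0x1c]=0xc7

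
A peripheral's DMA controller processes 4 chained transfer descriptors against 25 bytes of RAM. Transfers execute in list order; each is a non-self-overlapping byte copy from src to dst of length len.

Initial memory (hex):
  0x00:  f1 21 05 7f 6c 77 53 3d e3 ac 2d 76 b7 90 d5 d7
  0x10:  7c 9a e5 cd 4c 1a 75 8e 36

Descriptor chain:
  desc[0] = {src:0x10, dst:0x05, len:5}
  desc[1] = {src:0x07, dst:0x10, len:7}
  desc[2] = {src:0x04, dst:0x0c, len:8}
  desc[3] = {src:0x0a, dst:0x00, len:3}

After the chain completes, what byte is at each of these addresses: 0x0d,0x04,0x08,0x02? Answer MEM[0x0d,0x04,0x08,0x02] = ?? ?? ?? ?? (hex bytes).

MEM[0x0d,0x04,0x08,0x02] = 7c 6c cd 6c

  after D0: wrote 5B at 0x05 = 7c9ae5cd4c
  after D1: wrote 7B at 0x10 = e5cd4c2d76b790
  after D2: wrote 8B at 0x0c = 6c7c9ae5cd4c2d76
  after D3: wrote 3B at 0x00 = 2d766c
query mem[0x0d]=0x7c, mem[0x04]=0x6c, mem[0x08]=0xcd, mem[0x02]=0x6c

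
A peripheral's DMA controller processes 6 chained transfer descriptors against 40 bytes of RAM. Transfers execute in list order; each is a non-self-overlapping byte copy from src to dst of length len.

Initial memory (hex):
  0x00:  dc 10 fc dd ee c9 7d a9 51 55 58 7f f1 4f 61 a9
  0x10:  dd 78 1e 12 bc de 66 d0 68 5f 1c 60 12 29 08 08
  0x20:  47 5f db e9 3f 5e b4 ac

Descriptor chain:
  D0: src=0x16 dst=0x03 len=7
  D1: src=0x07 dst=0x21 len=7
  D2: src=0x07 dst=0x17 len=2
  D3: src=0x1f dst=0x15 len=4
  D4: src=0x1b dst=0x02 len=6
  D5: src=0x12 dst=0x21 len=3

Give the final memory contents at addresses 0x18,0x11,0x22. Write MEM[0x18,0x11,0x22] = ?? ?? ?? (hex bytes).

D0: mem[0x03..0x09] <- [66 d0 68 5f 1c 60 12]
D1: mem[0x21..0x27] <- [1c 60 12 58 7f f1 4f]
D2: mem[0x17..0x18] <- [1c 60]
D3: mem[0x15..0x18] <- [08 47 1c 60]
D4: mem[0x02..0x07] <- [60 12 29 08 08 47]
D5: mem[0x21..0x23] <- [1e 12 bc]
query mem[0x18]=0x60, mem[0x11]=0x78, mem[0x22]=0x12

MEM[0x18,0x11,0x22] = 60 78 12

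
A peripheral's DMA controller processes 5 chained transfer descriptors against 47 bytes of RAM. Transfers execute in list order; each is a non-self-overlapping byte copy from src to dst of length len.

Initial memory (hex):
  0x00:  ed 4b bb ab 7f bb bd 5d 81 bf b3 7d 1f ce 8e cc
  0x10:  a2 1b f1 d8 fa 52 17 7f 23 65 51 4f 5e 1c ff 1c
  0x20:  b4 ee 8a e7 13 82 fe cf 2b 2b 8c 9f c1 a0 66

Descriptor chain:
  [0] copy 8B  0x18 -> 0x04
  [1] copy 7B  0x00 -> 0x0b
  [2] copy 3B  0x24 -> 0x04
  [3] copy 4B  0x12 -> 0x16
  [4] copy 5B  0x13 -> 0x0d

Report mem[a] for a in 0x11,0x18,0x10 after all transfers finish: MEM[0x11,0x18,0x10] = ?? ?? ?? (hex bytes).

#0 dst[0x04+8] := {0x23,0x65,0x51,0x4f,0x5e,0x1c,0xff,0x1c}
#1 dst[0x0b+7] := {0xed,0x4b,0xbb,0xab,0x23,0x65,0x51}
#2 dst[0x04+3] := {0x13,0x82,0xfe}
#3 dst[0x16+4] := {0xf1,0xd8,0xfa,0x52}
#4 dst[0x0d+5] := {0xd8,0xfa,0x52,0xf1,0xd8}
query mem[0x11]=0xd8, mem[0x18]=0xfa, mem[0x10]=0xf1

MEM[0x11,0x18,0x10] = d8 fa f1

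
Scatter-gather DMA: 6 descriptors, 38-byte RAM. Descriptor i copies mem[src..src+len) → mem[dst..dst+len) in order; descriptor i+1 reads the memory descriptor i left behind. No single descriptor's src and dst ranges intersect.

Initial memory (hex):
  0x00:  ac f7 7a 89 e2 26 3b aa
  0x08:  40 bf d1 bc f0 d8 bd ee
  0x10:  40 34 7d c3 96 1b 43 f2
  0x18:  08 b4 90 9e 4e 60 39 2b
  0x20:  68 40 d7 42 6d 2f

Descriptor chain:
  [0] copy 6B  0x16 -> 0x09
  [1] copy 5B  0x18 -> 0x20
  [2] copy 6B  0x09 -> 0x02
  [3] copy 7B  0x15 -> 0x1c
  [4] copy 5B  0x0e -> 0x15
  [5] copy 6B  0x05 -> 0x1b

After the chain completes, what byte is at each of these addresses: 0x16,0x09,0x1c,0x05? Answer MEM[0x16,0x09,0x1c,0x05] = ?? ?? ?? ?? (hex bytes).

MEM[0x16,0x09,0x1c,0x05] = ee 43 90 b4

  after D0: wrote 6B at 0x09 = 43f208b4909e
  after D1: wrote 5B at 0x20 = 08b4909e4e
  after D2: wrote 6B at 0x02 = 43f208b4909e
  after D3: wrote 7B at 0x1c = 1b43f208b4909e
  after D4: wrote 5B at 0x15 = 9eee40347d
  after D5: wrote 6B at 0x1b = b4909e4043f2
query mem[0x16]=0xee, mem[0x09]=0x43, mem[0x1c]=0x90, mem[0x05]=0xb4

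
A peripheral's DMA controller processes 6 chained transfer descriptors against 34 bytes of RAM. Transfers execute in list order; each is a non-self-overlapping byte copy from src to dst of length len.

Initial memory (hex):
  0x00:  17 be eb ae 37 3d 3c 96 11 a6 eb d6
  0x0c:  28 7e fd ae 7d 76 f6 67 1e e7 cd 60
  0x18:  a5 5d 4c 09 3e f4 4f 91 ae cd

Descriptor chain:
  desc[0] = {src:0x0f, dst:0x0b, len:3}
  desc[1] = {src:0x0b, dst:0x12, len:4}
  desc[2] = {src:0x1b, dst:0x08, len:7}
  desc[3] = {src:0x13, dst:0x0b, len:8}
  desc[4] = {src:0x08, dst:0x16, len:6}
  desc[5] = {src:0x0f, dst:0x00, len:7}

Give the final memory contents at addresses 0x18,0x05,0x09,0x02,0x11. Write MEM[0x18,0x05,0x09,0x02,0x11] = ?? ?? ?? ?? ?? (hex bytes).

[0] 0x0f->0x0b len=3 : ae 7d 76
[1] 0x0b->0x12 len=4 : ae 7d 76 fd
[2] 0x1b->0x08 len=7 : 09 3e f4 4f 91 ae cd
[3] 0x13->0x0b len=8 : 7d 76 fd cd 60 a5 5d 4c
[4] 0x08->0x16 len=6 : 09 3e f4 7d 76 fd
[5] 0x0f->0x00 len=7 : 60 a5 5d 4c 7d 76 fd
query mem[0x18]=0xf4, mem[0x05]=0x76, mem[0x09]=0x3e, mem[0x02]=0x5d, mem[0x11]=0x5d

MEM[0x18,0x05,0x09,0x02,0x11] = f4 76 3e 5d 5d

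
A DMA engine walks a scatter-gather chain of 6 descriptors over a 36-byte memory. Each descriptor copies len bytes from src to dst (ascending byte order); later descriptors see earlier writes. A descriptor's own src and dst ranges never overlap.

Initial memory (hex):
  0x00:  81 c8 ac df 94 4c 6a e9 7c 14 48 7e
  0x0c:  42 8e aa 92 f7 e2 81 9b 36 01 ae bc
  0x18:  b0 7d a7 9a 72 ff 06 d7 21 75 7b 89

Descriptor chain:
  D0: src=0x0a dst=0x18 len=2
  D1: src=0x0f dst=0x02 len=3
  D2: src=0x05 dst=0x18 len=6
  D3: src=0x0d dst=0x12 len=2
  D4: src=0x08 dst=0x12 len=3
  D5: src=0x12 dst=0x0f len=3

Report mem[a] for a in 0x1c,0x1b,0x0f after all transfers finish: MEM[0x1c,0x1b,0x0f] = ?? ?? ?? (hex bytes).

  after D0: wrote 2B at 0x18 = 487e
  after D1: wrote 3B at 0x02 = 92f7e2
  after D2: wrote 6B at 0x18 = 4c6ae97c1448
  after D3: wrote 2B at 0x12 = 8eaa
  after D4: wrote 3B at 0x12 = 7c1448
  after D5: wrote 3B at 0x0f = 7c1448
query mem[0x1c]=0x14, mem[0x1b]=0x7c, mem[0x0f]=0x7c

MEM[0x1c,0x1b,0x0f] = 14 7c 7c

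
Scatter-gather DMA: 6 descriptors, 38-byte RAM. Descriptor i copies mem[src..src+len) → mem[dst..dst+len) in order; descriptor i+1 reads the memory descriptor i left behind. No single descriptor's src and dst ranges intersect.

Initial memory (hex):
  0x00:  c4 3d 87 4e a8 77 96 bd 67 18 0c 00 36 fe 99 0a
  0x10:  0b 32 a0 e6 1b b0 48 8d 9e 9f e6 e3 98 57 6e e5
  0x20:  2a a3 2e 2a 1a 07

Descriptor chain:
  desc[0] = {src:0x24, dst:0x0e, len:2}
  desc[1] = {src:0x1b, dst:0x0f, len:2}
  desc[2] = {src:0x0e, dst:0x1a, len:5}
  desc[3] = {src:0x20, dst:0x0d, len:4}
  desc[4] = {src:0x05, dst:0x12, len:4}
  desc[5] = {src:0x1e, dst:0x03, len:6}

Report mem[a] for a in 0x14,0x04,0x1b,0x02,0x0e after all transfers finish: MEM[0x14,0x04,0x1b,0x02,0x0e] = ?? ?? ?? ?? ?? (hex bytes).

  after D0: wrote 2B at 0x0e = 1a07
  after D1: wrote 2B at 0x0f = e398
  after D2: wrote 5B at 0x1a = 1ae39832a0
  after D3: wrote 4B at 0x0d = 2aa32e2a
  after D4: wrote 4B at 0x12 = 7796bd67
  after D5: wrote 6B at 0x03 = a0e52aa32e2a
query mem[0x14]=0xbd, mem[0x04]=0xe5, mem[0x1b]=0xe3, mem[0x02]=0x87, mem[0x0e]=0xa3

MEM[0x14,0x04,0x1b,0x02,0x0e] = bd e5 e3 87 a3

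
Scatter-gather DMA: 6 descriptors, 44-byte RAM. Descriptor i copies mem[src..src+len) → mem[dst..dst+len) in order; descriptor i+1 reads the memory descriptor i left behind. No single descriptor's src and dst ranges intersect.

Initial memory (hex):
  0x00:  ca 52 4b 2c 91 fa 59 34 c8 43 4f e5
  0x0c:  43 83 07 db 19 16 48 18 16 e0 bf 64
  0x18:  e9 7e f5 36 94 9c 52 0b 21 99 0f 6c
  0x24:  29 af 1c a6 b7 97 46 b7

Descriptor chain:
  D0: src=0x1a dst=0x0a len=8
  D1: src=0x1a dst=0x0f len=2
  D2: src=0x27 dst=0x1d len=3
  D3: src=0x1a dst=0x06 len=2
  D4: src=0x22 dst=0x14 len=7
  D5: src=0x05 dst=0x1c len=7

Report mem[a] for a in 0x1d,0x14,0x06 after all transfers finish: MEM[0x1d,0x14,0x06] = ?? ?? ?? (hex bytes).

MEM[0x1d,0x14,0x06] = f5 0f f5

  after D0: wrote 8B at 0x0a = f536949c520b2199
  after D1: wrote 2B at 0x0f = f536
  after D2: wrote 3B at 0x1d = a6b797
  after D3: wrote 2B at 0x06 = f536
  after D4: wrote 7B at 0x14 = 0f6c29af1ca6b7
  after D5: wrote 7B at 0x1c = faf536c843f536
query mem[0x1d]=0xf5, mem[0x14]=0x0f, mem[0x06]=0xf5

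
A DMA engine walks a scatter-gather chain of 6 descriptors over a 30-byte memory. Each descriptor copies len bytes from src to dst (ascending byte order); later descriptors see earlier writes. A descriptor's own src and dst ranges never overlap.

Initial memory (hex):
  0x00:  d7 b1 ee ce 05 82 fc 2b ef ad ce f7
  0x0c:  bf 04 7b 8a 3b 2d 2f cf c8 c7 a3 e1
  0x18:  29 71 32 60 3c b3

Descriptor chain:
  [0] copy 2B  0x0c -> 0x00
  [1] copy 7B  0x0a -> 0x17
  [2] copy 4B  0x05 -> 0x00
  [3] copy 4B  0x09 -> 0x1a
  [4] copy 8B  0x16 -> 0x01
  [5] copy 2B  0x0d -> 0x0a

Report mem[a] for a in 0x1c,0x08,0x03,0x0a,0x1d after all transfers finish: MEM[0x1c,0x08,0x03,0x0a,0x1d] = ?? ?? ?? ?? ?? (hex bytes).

MEM[0x1c,0x08,0x03,0x0a,0x1d] = f7 bf f7 04 bf

#0 dst[0x00+2] := {0xbf,0x04}
#1 dst[0x17+7] := {0xce,0xf7,0xbf,0x04,0x7b,0x8a,0x3b}
#2 dst[0x00+4] := {0x82,0xfc,0x2b,0xef}
#3 dst[0x1a+4] := {0xad,0xce,0xf7,0xbf}
#4 dst[0x01+8] := {0xa3,0xce,0xf7,0xbf,0xad,0xce,0xf7,0xbf}
#5 dst[0x0a+2] := {0x04,0x7b}
query mem[0x1c]=0xf7, mem[0x08]=0xbf, mem[0x03]=0xf7, mem[0x0a]=0x04, mem[0x1d]=0xbf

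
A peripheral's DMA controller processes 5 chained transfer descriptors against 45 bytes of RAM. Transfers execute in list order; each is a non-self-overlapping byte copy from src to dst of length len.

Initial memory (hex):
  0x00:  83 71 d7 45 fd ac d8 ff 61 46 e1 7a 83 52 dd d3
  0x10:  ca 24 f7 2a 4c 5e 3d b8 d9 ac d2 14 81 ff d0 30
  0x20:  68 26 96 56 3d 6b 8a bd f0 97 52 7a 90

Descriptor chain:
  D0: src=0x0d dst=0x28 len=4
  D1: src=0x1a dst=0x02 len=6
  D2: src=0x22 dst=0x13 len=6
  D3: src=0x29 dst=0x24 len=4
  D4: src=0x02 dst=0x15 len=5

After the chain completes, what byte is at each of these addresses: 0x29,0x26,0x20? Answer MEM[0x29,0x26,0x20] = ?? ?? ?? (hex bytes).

MEM[0x29,0x26,0x20] = dd ca 68

#0 dst[0x28+4] := {0x52,0xdd,0xd3,0xca}
#1 dst[0x02+6] := {0xd2,0x14,0x81,0xff,0xd0,0x30}
#2 dst[0x13+6] := {0x96,0x56,0x3d,0x6b,0x8a,0xbd}
#3 dst[0x24+4] := {0xdd,0xd3,0xca,0x90}
#4 dst[0x15+5] := {0xd2,0x14,0x81,0xff,0xd0}
query mem[0x29]=0xdd, mem[0x26]=0xca, mem[0x20]=0x68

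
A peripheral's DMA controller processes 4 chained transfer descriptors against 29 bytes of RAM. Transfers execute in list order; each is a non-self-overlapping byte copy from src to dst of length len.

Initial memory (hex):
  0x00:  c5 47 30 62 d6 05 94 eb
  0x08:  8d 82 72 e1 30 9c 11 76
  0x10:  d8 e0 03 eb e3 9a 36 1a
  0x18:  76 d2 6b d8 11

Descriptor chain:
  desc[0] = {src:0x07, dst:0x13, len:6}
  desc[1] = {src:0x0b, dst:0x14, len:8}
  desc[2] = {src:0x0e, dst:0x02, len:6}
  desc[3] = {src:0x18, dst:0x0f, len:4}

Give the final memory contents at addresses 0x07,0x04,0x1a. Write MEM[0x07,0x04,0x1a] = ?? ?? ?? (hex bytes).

#0 dst[0x13+6] := {0xeb,0x8d,0x82,0x72,0xe1,0x30}
#1 dst[0x14+8] := {0xe1,0x30,0x9c,0x11,0x76,0xd8,0xe0,0x03}
#2 dst[0x02+6] := {0x11,0x76,0xd8,0xe0,0x03,0xeb}
#3 dst[0x0f+4] := {0x76,0xd8,0xe0,0x03}
query mem[0x07]=0xeb, mem[0x04]=0xd8, mem[0x1a]=0xe0

MEM[0x07,0x04,0x1a] = eb d8 e0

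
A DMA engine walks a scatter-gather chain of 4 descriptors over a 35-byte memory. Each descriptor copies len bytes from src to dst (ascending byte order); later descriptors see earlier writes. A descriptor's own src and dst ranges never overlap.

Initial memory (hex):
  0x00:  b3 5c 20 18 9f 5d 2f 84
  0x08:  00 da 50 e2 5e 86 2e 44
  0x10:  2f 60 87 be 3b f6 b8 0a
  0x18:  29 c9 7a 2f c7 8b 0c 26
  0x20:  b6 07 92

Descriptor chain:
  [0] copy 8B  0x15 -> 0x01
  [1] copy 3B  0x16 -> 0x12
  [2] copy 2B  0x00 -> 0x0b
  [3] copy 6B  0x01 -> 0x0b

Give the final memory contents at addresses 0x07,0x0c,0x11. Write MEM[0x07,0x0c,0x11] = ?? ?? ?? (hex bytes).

MEM[0x07,0x0c,0x11] = 2f b8 60

  after D0: wrote 8B at 0x01 = f6b80a29c97a2fc7
  after D1: wrote 3B at 0x12 = b80a29
  after D2: wrote 2B at 0x0b = b3f6
  after D3: wrote 6B at 0x0b = f6b80a29c97a
query mem[0x07]=0x2f, mem[0x0c]=0xb8, mem[0x11]=0x60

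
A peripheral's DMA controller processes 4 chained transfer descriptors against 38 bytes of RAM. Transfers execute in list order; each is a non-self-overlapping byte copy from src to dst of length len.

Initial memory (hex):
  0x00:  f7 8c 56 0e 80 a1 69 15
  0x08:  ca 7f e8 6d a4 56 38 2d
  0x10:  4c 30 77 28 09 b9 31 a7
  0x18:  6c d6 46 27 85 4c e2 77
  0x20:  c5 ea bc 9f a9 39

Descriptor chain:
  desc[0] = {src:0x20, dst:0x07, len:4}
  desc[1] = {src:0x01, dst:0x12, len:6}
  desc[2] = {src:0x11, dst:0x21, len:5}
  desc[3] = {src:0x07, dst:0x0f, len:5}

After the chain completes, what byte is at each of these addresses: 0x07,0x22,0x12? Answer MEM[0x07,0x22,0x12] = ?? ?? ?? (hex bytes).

  after D0: wrote 4B at 0x07 = c5eabc9f
  after D1: wrote 6B at 0x12 = 8c560e80a169
  after D2: wrote 5B at 0x21 = 308c560e80
  after D3: wrote 5B at 0x0f = c5eabc9f6d
query mem[0x07]=0xc5, mem[0x22]=0x8c, mem[0x12]=0x9f

MEM[0x07,0x22,0x12] = c5 8c 9f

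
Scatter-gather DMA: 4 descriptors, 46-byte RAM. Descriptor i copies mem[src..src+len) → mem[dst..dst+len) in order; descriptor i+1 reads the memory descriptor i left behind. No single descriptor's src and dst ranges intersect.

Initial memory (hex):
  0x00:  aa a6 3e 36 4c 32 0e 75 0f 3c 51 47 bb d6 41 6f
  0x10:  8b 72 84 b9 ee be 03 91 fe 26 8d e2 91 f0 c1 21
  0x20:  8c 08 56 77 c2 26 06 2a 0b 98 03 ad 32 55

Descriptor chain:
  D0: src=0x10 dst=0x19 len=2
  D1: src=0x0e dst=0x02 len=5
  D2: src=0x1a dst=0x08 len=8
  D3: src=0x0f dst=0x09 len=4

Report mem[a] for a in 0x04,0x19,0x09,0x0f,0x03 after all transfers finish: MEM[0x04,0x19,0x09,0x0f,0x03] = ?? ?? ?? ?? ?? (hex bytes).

[0] 0x10->0x19 len=2 : 8b 72
[1] 0x0e->0x02 len=5 : 41 6f 8b 72 84
[2] 0x1a->0x08 len=8 : 72 e2 91 f0 c1 21 8c 08
[3] 0x0f->0x09 len=4 : 08 8b 72 84
query mem[0x04]=0x8b, mem[0x19]=0x8b, mem[0x09]=0x08, mem[0x0f]=0x08, mem[0x03]=0x6f

MEM[0x04,0x19,0x09,0x0f,0x03] = 8b 8b 08 08 6f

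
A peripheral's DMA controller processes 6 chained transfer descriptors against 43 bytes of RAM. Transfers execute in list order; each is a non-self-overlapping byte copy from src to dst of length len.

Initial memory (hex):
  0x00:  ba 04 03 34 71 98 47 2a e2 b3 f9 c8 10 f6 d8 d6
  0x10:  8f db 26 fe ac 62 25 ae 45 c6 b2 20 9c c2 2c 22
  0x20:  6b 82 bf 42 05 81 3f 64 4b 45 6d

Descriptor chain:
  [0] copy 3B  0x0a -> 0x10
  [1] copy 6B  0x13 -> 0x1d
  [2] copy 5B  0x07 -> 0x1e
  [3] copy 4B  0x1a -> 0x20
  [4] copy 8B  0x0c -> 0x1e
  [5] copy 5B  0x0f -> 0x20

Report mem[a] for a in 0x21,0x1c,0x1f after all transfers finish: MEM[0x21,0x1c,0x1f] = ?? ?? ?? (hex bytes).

#0 dst[0x10+3] := {0xf9,0xc8,0x10}
#1 dst[0x1d+6] := {0xfe,0xac,0x62,0x25,0xae,0x45}
#2 dst[0x1e+5] := {0x2a,0xe2,0xb3,0xf9,0xc8}
#3 dst[0x20+4] := {0xb2,0x20,0x9c,0xfe}
#4 dst[0x1e+8] := {0x10,0xf6,0xd8,0xd6,0xf9,0xc8,0x10,0xfe}
#5 dst[0x20+5] := {0xd6,0xf9,0xc8,0x10,0xfe}
query mem[0x21]=0xf9, mem[0x1c]=0x9c, mem[0x1f]=0xf6

MEM[0x21,0x1c,0x1f] = f9 9c f6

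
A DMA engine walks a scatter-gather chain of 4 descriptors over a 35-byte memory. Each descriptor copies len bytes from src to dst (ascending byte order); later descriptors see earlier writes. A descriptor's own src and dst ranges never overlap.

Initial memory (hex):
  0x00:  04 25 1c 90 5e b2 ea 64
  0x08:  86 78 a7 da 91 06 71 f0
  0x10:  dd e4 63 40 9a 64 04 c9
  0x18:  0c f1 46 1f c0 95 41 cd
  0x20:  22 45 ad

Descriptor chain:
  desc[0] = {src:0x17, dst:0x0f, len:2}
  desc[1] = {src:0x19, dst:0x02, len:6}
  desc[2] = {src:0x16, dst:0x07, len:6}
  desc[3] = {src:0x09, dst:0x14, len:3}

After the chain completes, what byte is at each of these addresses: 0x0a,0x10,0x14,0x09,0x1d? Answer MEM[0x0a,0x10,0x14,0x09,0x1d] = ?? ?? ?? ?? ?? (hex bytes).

D0: mem[0x0f..0x10] <- [c9 0c]
D1: mem[0x02..0x07] <- [f1 46 1f c0 95 41]
D2: mem[0x07..0x0c] <- [04 c9 0c f1 46 1f]
D3: mem[0x14..0x16] <- [0c f1 46]
query mem[0x0a]=0xf1, mem[0x10]=0x0c, mem[0x14]=0x0c, mem[0x09]=0x0c, mem[0x1d]=0x95

MEM[0x0a,0x10,0x14,0x09,0x1d] = f1 0c 0c 0c 95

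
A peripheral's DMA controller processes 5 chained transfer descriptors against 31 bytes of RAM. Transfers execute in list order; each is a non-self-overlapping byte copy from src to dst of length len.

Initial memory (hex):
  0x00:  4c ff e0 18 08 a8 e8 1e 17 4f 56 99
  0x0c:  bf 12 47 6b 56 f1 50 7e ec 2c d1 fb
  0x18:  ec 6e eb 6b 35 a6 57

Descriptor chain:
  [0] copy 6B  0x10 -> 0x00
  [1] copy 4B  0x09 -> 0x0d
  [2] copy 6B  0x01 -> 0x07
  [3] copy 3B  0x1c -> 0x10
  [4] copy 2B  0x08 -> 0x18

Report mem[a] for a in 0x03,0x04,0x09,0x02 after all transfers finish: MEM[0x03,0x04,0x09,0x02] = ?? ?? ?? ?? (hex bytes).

MEM[0x03,0x04,0x09,0x02] = 7e ec 7e 50

#0 dst[0x00+6] := {0x56,0xf1,0x50,0x7e,0xec,0x2c}
#1 dst[0x0d+4] := {0x4f,0x56,0x99,0xbf}
#2 dst[0x07+6] := {0xf1,0x50,0x7e,0xec,0x2c,0xe8}
#3 dst[0x10+3] := {0x35,0xa6,0x57}
#4 dst[0x18+2] := {0x50,0x7e}
query mem[0x03]=0x7e, mem[0x04]=0xec, mem[0x09]=0x7e, mem[0x02]=0x50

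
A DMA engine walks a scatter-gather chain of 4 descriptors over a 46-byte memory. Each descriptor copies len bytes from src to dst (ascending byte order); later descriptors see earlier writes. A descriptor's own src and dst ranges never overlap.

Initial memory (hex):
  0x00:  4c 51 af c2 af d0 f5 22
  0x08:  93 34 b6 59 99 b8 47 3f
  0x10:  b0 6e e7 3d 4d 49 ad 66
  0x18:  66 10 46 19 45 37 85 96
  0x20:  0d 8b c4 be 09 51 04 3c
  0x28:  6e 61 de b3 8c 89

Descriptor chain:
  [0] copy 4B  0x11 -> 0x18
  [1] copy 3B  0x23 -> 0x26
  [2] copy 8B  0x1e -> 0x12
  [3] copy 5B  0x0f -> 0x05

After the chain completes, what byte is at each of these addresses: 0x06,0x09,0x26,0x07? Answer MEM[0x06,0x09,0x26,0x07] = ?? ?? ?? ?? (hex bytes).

D0: mem[0x18..0x1b] <- [6e e7 3d 4d]
D1: mem[0x26..0x28] <- [be 09 51]
D2: mem[0x12..0x19] <- [85 96 0d 8b c4 be 09 51]
D3: mem[0x05..0x09] <- [3f b0 6e 85 96]
query mem[0x06]=0xb0, mem[0x09]=0x96, mem[0x26]=0xbe, mem[0x07]=0x6e

MEM[0x06,0x09,0x26,0x07] = b0 96 be 6e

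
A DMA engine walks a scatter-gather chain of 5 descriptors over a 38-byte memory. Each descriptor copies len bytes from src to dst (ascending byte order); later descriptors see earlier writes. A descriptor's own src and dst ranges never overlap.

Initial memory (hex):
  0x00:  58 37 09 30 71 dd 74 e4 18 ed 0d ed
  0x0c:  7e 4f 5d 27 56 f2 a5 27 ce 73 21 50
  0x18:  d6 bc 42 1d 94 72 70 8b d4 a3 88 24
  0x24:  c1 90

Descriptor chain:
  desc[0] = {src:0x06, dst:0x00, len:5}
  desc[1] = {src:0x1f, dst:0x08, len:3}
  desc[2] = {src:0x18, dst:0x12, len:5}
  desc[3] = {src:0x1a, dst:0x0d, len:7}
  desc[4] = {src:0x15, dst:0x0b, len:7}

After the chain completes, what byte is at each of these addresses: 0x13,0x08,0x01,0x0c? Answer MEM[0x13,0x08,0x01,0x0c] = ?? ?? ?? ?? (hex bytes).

D0: mem[0x00..0x04] <- [74 e4 18 ed 0d]
D1: mem[0x08..0x0a] <- [8b d4 a3]
D2: mem[0x12..0x16] <- [d6 bc 42 1d 94]
D3: mem[0x0d..0x13] <- [42 1d 94 72 70 8b d4]
D4: mem[0x0b..0x11] <- [1d 94 50 d6 bc 42 1d]
query mem[0x13]=0xd4, mem[0x08]=0x8b, mem[0x01]=0xe4, mem[0x0c]=0x94

MEM[0x13,0x08,0x01,0x0c] = d4 8b e4 94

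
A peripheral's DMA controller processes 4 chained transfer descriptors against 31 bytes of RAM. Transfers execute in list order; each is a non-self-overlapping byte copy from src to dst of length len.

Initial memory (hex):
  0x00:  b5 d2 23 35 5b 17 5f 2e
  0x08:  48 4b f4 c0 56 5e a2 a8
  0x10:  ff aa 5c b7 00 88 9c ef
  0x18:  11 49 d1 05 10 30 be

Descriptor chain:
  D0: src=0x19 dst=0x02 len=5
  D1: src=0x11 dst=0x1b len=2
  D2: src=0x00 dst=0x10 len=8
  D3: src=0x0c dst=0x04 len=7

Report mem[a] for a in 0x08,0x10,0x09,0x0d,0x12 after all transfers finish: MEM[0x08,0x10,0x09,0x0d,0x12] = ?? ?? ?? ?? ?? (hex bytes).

D0: mem[0x02..0x06] <- [49 d1 05 10 30]
D1: mem[0x1b..0x1c] <- [aa 5c]
D2: mem[0x10..0x17] <- [b5 d2 49 d1 05 10 30 2e]
D3: mem[0x04..0x0a] <- [56 5e a2 a8 b5 d2 49]
query mem[0x08]=0xb5, mem[0x10]=0xb5, mem[0x09]=0xd2, mem[0x0d]=0x5e, mem[0x12]=0x49

MEM[0x08,0x10,0x09,0x0d,0x12] = b5 b5 d2 5e 49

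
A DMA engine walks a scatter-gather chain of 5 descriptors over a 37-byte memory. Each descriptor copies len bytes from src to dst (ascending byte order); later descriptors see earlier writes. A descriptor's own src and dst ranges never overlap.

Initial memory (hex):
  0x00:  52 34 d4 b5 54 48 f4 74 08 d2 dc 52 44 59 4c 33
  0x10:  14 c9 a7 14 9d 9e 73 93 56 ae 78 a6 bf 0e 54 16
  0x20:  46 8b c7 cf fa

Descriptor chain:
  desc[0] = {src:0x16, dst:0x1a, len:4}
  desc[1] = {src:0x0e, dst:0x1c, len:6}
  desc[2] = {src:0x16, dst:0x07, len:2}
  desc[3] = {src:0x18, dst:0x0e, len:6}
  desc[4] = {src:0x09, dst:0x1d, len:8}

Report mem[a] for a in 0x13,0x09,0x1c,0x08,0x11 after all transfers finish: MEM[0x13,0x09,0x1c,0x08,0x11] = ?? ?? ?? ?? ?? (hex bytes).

#0 dst[0x1a+4] := {0x73,0x93,0x56,0xae}
#1 dst[0x1c+6] := {0x4c,0x33,0x14,0xc9,0xa7,0x14}
#2 dst[0x07+2] := {0x73,0x93}
#3 dst[0x0e+6] := {0x56,0xae,0x73,0x93,0x4c,0x33}
#4 dst[0x1d+8] := {0xd2,0xdc,0x52,0x44,0x59,0x56,0xae,0x73}
query mem[0x13]=0x33, mem[0x09]=0xd2, mem[0x1c]=0x4c, mem[0x08]=0x93, mem[0x11]=0x93

MEM[0x13,0x09,0x1c,0x08,0x11] = 33 d2 4c 93 93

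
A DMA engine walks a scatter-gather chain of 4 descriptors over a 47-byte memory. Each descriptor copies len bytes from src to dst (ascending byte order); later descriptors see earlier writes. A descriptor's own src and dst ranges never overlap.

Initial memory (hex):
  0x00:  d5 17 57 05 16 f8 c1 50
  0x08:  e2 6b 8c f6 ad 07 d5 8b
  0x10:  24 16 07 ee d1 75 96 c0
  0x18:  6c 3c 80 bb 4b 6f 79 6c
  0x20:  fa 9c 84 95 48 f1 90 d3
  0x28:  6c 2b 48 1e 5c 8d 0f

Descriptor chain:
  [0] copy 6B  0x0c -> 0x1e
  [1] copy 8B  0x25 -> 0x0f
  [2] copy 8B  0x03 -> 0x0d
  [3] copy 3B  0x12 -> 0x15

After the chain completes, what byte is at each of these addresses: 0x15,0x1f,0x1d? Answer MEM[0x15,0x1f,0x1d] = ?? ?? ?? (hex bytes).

MEM[0x15,0x1f,0x1d] = e2 07 6f

D0: mem[0x1e..0x23] <- [ad 07 d5 8b 24 16]
D1: mem[0x0f..0x16] <- [f1 90 d3 6c 2b 48 1e 5c]
D2: mem[0x0d..0x14] <- [05 16 f8 c1 50 e2 6b 8c]
D3: mem[0x15..0x17] <- [e2 6b 8c]
query mem[0x15]=0xe2, mem[0x1f]=0x07, mem[0x1d]=0x6f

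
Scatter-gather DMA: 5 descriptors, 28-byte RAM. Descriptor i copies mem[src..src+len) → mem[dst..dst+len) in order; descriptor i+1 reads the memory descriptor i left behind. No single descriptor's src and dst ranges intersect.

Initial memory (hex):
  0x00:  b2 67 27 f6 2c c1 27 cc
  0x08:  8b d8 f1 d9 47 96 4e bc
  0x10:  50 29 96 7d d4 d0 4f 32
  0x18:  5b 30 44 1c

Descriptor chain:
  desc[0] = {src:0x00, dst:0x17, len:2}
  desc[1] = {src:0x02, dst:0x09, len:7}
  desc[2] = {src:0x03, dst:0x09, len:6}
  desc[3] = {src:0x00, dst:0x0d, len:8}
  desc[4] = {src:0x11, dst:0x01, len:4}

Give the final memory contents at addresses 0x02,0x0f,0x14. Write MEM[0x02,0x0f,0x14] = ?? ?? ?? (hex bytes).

#0 dst[0x17+2] := {0xb2,0x67}
#1 dst[0x09+7] := {0x27,0xf6,0x2c,0xc1,0x27,0xcc,0x8b}
#2 dst[0x09+6] := {0xf6,0x2c,0xc1,0x27,0xcc,0x8b}
#3 dst[0x0d+8] := {0xb2,0x67,0x27,0xf6,0x2c,0xc1,0x27,0xcc}
#4 dst[0x01+4] := {0x2c,0xc1,0x27,0xcc}
query mem[0x02]=0xc1, mem[0x0f]=0x27, mem[0x14]=0xcc

MEM[0x02,0x0f,0x14] = c1 27 cc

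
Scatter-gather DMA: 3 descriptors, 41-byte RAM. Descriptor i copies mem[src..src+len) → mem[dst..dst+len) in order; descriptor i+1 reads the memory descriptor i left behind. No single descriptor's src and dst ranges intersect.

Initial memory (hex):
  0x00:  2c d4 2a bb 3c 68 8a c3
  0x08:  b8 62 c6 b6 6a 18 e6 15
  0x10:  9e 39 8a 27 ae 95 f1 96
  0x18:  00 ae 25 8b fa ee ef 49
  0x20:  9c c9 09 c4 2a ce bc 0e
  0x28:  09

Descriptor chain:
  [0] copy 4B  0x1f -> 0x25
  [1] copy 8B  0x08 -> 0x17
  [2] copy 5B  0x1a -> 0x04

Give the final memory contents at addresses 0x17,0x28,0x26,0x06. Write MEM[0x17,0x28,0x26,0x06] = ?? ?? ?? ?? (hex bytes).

[0] 0x1f->0x25 len=4 : 49 9c c9 09
[1] 0x08->0x17 len=8 : b8 62 c6 b6 6a 18 e6 15
[2] 0x1a->0x04 len=5 : b6 6a 18 e6 15
query mem[0x17]=0xb8, mem[0x28]=0x09, mem[0x26]=0x9c, mem[0x06]=0x18

MEM[0x17,0x28,0x26,0x06] = b8 09 9c 18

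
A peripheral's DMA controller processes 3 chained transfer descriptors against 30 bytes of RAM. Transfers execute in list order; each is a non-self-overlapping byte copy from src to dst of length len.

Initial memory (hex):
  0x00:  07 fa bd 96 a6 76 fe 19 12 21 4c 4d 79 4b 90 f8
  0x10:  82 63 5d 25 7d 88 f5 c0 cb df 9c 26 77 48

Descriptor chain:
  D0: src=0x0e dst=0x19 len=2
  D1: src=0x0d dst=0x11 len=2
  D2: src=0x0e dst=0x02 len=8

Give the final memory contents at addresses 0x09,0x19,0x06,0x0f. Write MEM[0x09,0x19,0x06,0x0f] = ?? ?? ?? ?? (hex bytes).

MEM[0x09,0x19,0x06,0x0f] = 88 90 90 f8

D0: mem[0x19..0x1a] <- [90 f8]
D1: mem[0x11..0x12] <- [4b 90]
D2: mem[0x02..0x09] <- [90 f8 82 4b 90 25 7d 88]
query mem[0x09]=0x88, mem[0x19]=0x90, mem[0x06]=0x90, mem[0x0f]=0xf8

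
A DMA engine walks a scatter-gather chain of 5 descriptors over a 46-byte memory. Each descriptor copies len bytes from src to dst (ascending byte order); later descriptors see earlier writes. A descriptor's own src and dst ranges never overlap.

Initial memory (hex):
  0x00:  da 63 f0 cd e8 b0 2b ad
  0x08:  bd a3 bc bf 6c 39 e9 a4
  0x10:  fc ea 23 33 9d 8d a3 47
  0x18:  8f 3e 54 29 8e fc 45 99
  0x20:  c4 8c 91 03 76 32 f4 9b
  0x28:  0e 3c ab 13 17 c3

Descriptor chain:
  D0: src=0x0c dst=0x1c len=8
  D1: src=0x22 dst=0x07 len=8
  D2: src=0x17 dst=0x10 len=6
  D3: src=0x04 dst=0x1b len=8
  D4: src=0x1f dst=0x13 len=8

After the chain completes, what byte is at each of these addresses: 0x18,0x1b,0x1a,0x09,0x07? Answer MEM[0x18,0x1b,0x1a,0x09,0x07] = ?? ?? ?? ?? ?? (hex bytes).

  after D0: wrote 8B at 0x1c = 6c39e9a4fcea2333
  after D1: wrote 8B at 0x07 = 23337632f49b0e3c
  after D2: wrote 6B at 0x10 = 478f3e54296c
  after D3: wrote 8B at 0x1b = e8b02b23337632f4
  after D4: wrote 8B at 0x13 = 337632f4337632f4
query mem[0x18]=0x76, mem[0x1b]=0xe8, mem[0x1a]=0xf4, mem[0x09]=0x76, mem[0x07]=0x23

MEM[0x18,0x1b,0x1a,0x09,0x07] = 76 e8 f4 76 23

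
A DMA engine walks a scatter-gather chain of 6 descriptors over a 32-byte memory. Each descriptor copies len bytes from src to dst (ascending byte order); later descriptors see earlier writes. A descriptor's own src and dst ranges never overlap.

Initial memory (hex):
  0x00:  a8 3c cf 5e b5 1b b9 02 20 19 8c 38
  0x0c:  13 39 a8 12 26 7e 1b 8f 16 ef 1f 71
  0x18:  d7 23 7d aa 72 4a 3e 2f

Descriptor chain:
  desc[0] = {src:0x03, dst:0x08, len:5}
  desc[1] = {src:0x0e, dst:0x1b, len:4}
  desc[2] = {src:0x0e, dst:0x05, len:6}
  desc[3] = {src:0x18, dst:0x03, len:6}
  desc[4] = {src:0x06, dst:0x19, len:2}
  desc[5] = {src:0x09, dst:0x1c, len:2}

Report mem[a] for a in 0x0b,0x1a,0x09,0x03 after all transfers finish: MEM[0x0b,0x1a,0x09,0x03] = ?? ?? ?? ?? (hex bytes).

MEM[0x0b,0x1a,0x09,0x03] = b9 12 1b d7

  after D0: wrote 5B at 0x08 = 5eb51bb902
  after D1: wrote 4B at 0x1b = a812267e
  after D2: wrote 6B at 0x05 = a812267e1b8f
  after D3: wrote 6B at 0x03 = d7237da81226
  after D4: wrote 2B at 0x19 = a812
  after D5: wrote 2B at 0x1c = 1b8f
query mem[0x0b]=0xb9, mem[0x1a]=0x12, mem[0x09]=0x1b, mem[0x03]=0xd7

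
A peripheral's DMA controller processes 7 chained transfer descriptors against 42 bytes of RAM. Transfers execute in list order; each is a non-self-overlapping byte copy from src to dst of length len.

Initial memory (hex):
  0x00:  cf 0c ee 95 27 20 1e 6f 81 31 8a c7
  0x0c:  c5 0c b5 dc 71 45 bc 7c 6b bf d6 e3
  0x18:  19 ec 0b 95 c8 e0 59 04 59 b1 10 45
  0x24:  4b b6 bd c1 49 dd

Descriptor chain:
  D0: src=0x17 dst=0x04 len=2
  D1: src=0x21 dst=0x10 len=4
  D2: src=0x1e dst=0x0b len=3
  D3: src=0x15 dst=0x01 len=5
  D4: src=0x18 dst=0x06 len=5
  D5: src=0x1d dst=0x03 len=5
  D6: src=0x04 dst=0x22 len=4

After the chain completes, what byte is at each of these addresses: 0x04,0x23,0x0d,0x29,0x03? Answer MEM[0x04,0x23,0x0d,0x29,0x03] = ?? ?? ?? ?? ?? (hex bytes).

MEM[0x04,0x23,0x0d,0x29,0x03] = 59 04 59 dd e0

#0 dst[0x04+2] := {0xe3,0x19}
#1 dst[0x10+4] := {0xb1,0x10,0x45,0x4b}
#2 dst[0x0b+3] := {0x59,0x04,0x59}
#3 dst[0x01+5] := {0xbf,0xd6,0xe3,0x19,0xec}
#4 dst[0x06+5] := {0x19,0xec,0x0b,0x95,0xc8}
#5 dst[0x03+5] := {0xe0,0x59,0x04,0x59,0xb1}
#6 dst[0x22+4] := {0x59,0x04,0x59,0xb1}
query mem[0x04]=0x59, mem[0x23]=0x04, mem[0x0d]=0x59, mem[0x29]=0xdd, mem[0x03]=0xe0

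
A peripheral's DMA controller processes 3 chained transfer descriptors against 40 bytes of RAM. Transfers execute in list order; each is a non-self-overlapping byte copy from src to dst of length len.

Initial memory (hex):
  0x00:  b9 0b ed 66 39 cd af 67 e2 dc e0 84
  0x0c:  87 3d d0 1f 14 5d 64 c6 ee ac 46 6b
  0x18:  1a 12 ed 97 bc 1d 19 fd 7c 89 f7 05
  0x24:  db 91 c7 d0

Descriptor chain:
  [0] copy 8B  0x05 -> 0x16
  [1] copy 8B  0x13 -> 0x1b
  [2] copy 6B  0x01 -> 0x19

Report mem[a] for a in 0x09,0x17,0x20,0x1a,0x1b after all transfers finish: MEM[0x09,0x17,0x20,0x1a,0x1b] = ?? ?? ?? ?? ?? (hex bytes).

[0] 0x05->0x16 len=8 : cd af 67 e2 dc e0 84 87
[1] 0x13->0x1b len=8 : c6 ee ac cd af 67 e2 dc
[2] 0x01->0x19 len=6 : 0b ed 66 39 cd af
query mem[0x09]=0xdc, mem[0x17]=0xaf, mem[0x20]=0x67, mem[0x1a]=0xed, mem[0x1b]=0x66

MEM[0x09,0x17,0x20,0x1a,0x1b] = dc af 67 ed 66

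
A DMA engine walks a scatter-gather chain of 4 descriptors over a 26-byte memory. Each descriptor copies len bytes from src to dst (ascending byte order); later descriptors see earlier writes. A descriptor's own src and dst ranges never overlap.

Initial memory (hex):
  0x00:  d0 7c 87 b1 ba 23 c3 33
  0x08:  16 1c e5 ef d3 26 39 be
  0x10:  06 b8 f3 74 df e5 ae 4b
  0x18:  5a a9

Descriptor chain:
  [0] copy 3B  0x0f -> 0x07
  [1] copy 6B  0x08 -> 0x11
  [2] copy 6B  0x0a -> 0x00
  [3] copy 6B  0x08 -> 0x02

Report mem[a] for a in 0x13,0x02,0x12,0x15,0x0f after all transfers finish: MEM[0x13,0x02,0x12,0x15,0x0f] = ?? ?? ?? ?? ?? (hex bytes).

D0: mem[0x07..0x09] <- [be 06 b8]
D1: mem[0x11..0x16] <- [06 b8 e5 ef d3 26]
D2: mem[0x00..0x05] <- [e5 ef d3 26 39 be]
D3: mem[0x02..0x07] <- [06 b8 e5 ef d3 26]
query mem[0x13]=0xe5, mem[0x02]=0x06, mem[0x12]=0xb8, mem[0x15]=0xd3, mem[0x0f]=0xbe

MEM[0x13,0x02,0x12,0x15,0x0f] = e5 06 b8 d3 be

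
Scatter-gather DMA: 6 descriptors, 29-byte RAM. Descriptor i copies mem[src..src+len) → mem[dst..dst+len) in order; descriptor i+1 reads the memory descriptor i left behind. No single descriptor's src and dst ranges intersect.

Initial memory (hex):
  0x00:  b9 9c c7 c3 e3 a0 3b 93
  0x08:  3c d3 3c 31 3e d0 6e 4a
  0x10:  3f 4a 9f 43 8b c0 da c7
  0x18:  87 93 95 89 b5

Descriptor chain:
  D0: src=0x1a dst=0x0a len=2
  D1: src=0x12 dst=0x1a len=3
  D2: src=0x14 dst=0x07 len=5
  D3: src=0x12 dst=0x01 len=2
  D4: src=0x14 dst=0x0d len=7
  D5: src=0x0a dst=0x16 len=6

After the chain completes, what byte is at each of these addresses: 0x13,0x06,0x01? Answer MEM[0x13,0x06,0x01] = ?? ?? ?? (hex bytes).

MEM[0x13,0x06,0x01] = 9f 3b 9f

  after D0: wrote 2B at 0x0a = 9589
  after D1: wrote 3B at 0x1a = 9f438b
  after D2: wrote 5B at 0x07 = 8bc0dac787
  after D3: wrote 2B at 0x01 = 9f43
  after D4: wrote 7B at 0x0d = 8bc0dac787939f
  after D5: wrote 6B at 0x16 = c7873e8bc0da
query mem[0x13]=0x9f, mem[0x06]=0x3b, mem[0x01]=0x9f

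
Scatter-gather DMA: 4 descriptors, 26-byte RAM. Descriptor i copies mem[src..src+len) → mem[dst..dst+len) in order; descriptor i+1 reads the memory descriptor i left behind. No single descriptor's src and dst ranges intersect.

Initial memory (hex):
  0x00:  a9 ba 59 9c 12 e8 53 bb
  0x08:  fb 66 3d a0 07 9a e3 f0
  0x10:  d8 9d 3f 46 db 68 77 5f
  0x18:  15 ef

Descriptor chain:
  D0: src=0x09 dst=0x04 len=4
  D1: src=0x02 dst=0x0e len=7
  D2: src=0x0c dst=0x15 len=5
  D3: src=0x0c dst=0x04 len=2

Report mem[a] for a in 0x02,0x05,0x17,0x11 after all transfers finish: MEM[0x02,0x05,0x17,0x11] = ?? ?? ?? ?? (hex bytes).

[0] 0x09->0x04 len=4 : 66 3d a0 07
[1] 0x02->0x0e len=7 : 59 9c 66 3d a0 07 fb
[2] 0x0c->0x15 len=5 : 07 9a 59 9c 66
[3] 0x0c->0x04 len=2 : 07 9a
query mem[0x02]=0x59, mem[0x05]=0x9a, mem[0x17]=0x59, mem[0x11]=0x3d

MEM[0x02,0x05,0x17,0x11] = 59 9a 59 3d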